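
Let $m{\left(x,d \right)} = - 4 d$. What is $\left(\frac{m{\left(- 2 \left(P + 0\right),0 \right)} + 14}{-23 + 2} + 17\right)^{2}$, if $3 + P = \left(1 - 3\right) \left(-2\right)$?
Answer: $\frac{2401}{9} \approx 266.78$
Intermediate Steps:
$P = 1$ ($P = -3 + \left(1 - 3\right) \left(-2\right) = -3 - -4 = -3 + 4 = 1$)
$\left(\frac{m{\left(- 2 \left(P + 0\right),0 \right)} + 14}{-23 + 2} + 17\right)^{2} = \left(\frac{\left(-4\right) 0 + 14}{-23 + 2} + 17\right)^{2} = \left(\frac{0 + 14}{-21} + 17\right)^{2} = \left(14 \left(- \frac{1}{21}\right) + 17\right)^{2} = \left(- \frac{2}{3} + 17\right)^{2} = \left(\frac{49}{3}\right)^{2} = \frac{2401}{9}$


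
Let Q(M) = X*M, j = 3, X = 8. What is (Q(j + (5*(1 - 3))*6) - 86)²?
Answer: 293764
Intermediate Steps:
Q(M) = 8*M
(Q(j + (5*(1 - 3))*6) - 86)² = (8*(3 + (5*(1 - 3))*6) - 86)² = (8*(3 + (5*(-2))*6) - 86)² = (8*(3 - 10*6) - 86)² = (8*(3 - 60) - 86)² = (8*(-57) - 86)² = (-456 - 86)² = (-542)² = 293764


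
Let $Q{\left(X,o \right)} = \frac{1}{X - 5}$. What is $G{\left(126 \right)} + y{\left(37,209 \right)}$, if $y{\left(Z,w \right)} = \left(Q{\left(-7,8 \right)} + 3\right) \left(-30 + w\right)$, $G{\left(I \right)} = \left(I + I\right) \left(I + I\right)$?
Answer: $\frac{768313}{12} \approx 64026.0$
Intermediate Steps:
$Q{\left(X,o \right)} = \frac{1}{-5 + X}$
$G{\left(I \right)} = 4 I^{2}$ ($G{\left(I \right)} = 2 I 2 I = 4 I^{2}$)
$y{\left(Z,w \right)} = - \frac{175}{2} + \frac{35 w}{12}$ ($y{\left(Z,w \right)} = \left(\frac{1}{-5 - 7} + 3\right) \left(-30 + w\right) = \left(\frac{1}{-12} + 3\right) \left(-30 + w\right) = \left(- \frac{1}{12} + 3\right) \left(-30 + w\right) = \frac{35 \left(-30 + w\right)}{12} = - \frac{175}{2} + \frac{35 w}{12}$)
$G{\left(126 \right)} + y{\left(37,209 \right)} = 4 \cdot 126^{2} + \left(- \frac{175}{2} + \frac{35}{12} \cdot 209\right) = 4 \cdot 15876 + \left(- \frac{175}{2} + \frac{7315}{12}\right) = 63504 + \frac{6265}{12} = \frac{768313}{12}$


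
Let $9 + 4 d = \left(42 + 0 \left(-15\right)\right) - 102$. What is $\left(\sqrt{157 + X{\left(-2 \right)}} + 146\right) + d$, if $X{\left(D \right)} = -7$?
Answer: $\frac{515}{4} + 5 \sqrt{6} \approx 141.0$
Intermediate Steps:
$d = - \frac{69}{4}$ ($d = - \frac{9}{4} + \frac{\left(42 + 0 \left(-15\right)\right) - 102}{4} = - \frac{9}{4} + \frac{\left(42 + 0\right) - 102}{4} = - \frac{9}{4} + \frac{42 - 102}{4} = - \frac{9}{4} + \frac{1}{4} \left(-60\right) = - \frac{9}{4} - 15 = - \frac{69}{4} \approx -17.25$)
$\left(\sqrt{157 + X{\left(-2 \right)}} + 146\right) + d = \left(\sqrt{157 - 7} + 146\right) - \frac{69}{4} = \left(\sqrt{150} + 146\right) - \frac{69}{4} = \left(5 \sqrt{6} + 146\right) - \frac{69}{4} = \left(146 + 5 \sqrt{6}\right) - \frac{69}{4} = \frac{515}{4} + 5 \sqrt{6}$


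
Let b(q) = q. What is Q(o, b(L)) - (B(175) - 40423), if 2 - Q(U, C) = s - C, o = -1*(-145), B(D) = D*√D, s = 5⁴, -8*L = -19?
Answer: 318419/8 - 875*√7 ≈ 37487.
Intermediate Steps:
L = 19/8 (L = -⅛*(-19) = 19/8 ≈ 2.3750)
s = 625
B(D) = D^(3/2)
o = 145
Q(U, C) = -623 + C (Q(U, C) = 2 - (625 - C) = 2 + (-625 + C) = -623 + C)
Q(o, b(L)) - (B(175) - 40423) = (-623 + 19/8) - (175^(3/2) - 40423) = -4965/8 - (875*√7 - 40423) = -4965/8 - (-40423 + 875*√7) = -4965/8 + (40423 - 875*√7) = 318419/8 - 875*√7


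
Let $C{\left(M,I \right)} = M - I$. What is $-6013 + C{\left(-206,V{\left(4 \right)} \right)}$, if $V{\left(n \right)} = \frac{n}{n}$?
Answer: $-6220$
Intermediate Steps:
$V{\left(n \right)} = 1$
$-6013 + C{\left(-206,V{\left(4 \right)} \right)} = -6013 - 207 = -6220$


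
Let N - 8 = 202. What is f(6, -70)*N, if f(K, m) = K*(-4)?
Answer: -5040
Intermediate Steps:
f(K, m) = -4*K
N = 210 (N = 8 + 202 = 210)
f(6, -70)*N = -4*6*210 = -24*210 = -5040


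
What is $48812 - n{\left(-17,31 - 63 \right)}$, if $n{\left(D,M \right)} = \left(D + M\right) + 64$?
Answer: $48797$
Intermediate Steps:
$n{\left(D,M \right)} = 64 + D + M$
$48812 - n{\left(-17,31 - 63 \right)} = 48812 - \left(64 - 17 + \left(31 - 63\right)\right) = 48812 - \left(64 - 17 - 32\right) = 48812 - 15 = 48797$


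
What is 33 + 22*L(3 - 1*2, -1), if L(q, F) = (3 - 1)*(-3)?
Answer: -99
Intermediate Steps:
L(q, F) = -6 (L(q, F) = 2*(-3) = -6)
33 + 22*L(3 - 1*2, -1) = 33 + 22*(-6) = 33 - 132 = -99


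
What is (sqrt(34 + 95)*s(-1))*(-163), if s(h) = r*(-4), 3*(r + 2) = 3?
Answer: -652*sqrt(129) ≈ -7405.3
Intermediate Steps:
r = -1 (r = -2 + (1/3)*3 = -2 + 1 = -1)
s(h) = 4 (s(h) = -1*(-4) = 4)
(sqrt(34 + 95)*s(-1))*(-163) = (sqrt(34 + 95)*4)*(-163) = (sqrt(129)*4)*(-163) = (4*sqrt(129))*(-163) = -652*sqrt(129)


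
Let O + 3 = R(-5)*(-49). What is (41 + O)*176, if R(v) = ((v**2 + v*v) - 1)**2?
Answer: -20699536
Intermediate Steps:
R(v) = (-1 + 2*v**2)**2 (R(v) = ((v**2 + v**2) - 1)**2 = (2*v**2 - 1)**2 = (-1 + 2*v**2)**2)
O = -117652 (O = -3 + (-1 + 2*(-5)**2)**2*(-49) = -3 + (-1 + 2*25)**2*(-49) = -3 + (-1 + 50)**2*(-49) = -3 + 49**2*(-49) = -3 + 2401*(-49) = -3 - 117649 = -117652)
(41 + O)*176 = (41 - 117652)*176 = -117611*176 = -20699536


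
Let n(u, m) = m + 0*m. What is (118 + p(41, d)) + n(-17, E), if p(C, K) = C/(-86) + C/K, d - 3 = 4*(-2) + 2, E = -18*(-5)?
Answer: 50015/258 ≈ 193.86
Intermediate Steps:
E = 90
d = -3 (d = 3 + (4*(-2) + 2) = 3 + (-8 + 2) = 3 - 6 = -3)
n(u, m) = m (n(u, m) = m + 0 = m)
p(C, K) = -C/86 + C/K (p(C, K) = C*(-1/86) + C/K = -C/86 + C/K)
(118 + p(41, d)) + n(-17, E) = (118 + (-1/86*41 + 41/(-3))) + 90 = (118 + (-41/86 + 41*(-⅓))) + 90 = (118 + (-41/86 - 41/3)) + 90 = (118 - 3649/258) + 90 = 26795/258 + 90 = 50015/258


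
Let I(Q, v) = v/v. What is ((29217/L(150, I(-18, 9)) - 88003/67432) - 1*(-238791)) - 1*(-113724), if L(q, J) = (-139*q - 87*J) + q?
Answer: 164706547671885/467236328 ≈ 3.5251e+5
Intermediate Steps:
I(Q, v) = 1
L(q, J) = -138*q - 87*J
((29217/L(150, I(-18, 9)) - 88003/67432) - 1*(-238791)) - 1*(-113724) = ((29217/(-138*150 - 87*1) - 88003/67432) - 1*(-238791)) - 1*(-113724) = ((29217/(-20700 - 87) - 88003*1/67432) + 238791) + 113724 = ((29217/(-20787) - 88003/67432) + 238791) + 113724 = ((29217*(-1/20787) - 88003/67432) + 238791) + 113724 = ((-9739/6929 - 88003/67432) + 238791) + 113724 = (-1266493035/467236328 + 238791) + 113724 = 111570563506413/467236328 + 113724 = 164706547671885/467236328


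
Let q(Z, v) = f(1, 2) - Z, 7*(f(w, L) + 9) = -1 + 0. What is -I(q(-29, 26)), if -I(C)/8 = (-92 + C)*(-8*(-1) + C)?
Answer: -787800/49 ≈ -16078.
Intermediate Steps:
f(w, L) = -64/7 (f(w, L) = -9 + (-1 + 0)/7 = -9 + (⅐)*(-1) = -9 - ⅐ = -64/7)
q(Z, v) = -64/7 - Z
I(C) = -8*(-92 + C)*(8 + C) (I(C) = -8*(-92 + C)*(-8*(-1) + C) = -8*(-92 + C)*(8 + C))
-I(q(-29, 26)) = -(5888 - 8*(-64/7 - 1*(-29))² + 672*(-64/7 - 1*(-29))) = -(5888 - 8*(-64/7 + 29)² + 672*(-64/7 + 29)) = -(5888 - 8*(139/7)² + 672*(139/7)) = -(5888 - 8*19321/49 + 13344) = -(5888 - 154568/49 + 13344) = -1*787800/49 = -787800/49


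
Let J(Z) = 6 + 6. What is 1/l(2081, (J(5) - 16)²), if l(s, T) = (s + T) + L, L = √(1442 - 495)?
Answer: 2097/4396462 - √947/4396462 ≈ 0.00046997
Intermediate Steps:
L = √947 ≈ 30.773
J(Z) = 12
l(s, T) = T + s + √947 (l(s, T) = (s + T) + √947 = (T + s) + √947 = T + s + √947)
1/l(2081, (J(5) - 16)²) = 1/((12 - 16)² + 2081 + √947) = 1/((-4)² + 2081 + √947) = 1/(16 + 2081 + √947) = 1/(2097 + √947)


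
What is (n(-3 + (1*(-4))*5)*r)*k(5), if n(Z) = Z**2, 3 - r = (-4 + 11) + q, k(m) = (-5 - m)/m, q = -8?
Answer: -4232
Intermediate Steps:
k(m) = (-5 - m)/m
r = 4 (r = 3 - ((-4 + 11) - 8) = 3 - (7 - 8) = 3 - 1*(-1) = 3 + 1 = 4)
(n(-3 + (1*(-4))*5)*r)*k(5) = ((-3 + (1*(-4))*5)**2*4)*((-5 - 1*5)/5) = ((-3 - 4*5)**2*4)*((-5 - 5)/5) = ((-3 - 20)**2*4)*((1/5)*(-10)) = ((-23)**2*4)*(-2) = (529*4)*(-2) = 2116*(-2) = -4232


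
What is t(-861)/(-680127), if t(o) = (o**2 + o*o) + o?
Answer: -70561/32387 ≈ -2.1787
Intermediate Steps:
t(o) = o + 2*o**2 (t(o) = (o**2 + o**2) + o = 2*o**2 + o = o + 2*o**2)
t(-861)/(-680127) = -861*(1 + 2*(-861))/(-680127) = -861*(1 - 1722)*(-1/680127) = -861*(-1721)*(-1/680127) = 1481781*(-1/680127) = -70561/32387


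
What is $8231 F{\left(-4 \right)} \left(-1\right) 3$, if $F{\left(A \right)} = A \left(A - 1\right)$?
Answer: $-493860$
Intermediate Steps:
$F{\left(A \right)} = A \left(-1 + A\right)$
$8231 F{\left(-4 \right)} \left(-1\right) 3 = 8231 - 4 \left(-1 - 4\right) \left(-1\right) 3 = 8231 \left(-4\right) \left(-5\right) \left(-1\right) 3 = 8231 \cdot 20 \left(-1\right) 3 = 8231 \left(\left(-20\right) 3\right) = 8231 \left(-60\right) = -493860$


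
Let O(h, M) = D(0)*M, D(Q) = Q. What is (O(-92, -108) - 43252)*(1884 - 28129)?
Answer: 1135148740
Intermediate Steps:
O(h, M) = 0 (O(h, M) = 0*M = 0)
(O(-92, -108) - 43252)*(1884 - 28129) = (0 - 43252)*(1884 - 28129) = -43252*(-26245) = 1135148740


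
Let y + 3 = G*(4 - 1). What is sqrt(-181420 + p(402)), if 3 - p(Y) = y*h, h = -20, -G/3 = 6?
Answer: I*sqrt(182557) ≈ 427.27*I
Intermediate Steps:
G = -18 (G = -3*6 = -18)
y = -57 (y = -3 - 18*(4 - 1) = -3 - 18*3 = -3 - 54 = -57)
p(Y) = -1137 (p(Y) = 3 - (-57)*(-20) = 3 - 1*1140 = 3 - 1140 = -1137)
sqrt(-181420 + p(402)) = sqrt(-181420 - 1137) = sqrt(-182557) = I*sqrt(182557)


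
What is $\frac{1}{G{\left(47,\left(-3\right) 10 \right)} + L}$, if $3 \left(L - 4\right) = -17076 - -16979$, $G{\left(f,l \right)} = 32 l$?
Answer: $- \frac{3}{2965} \approx -0.0010118$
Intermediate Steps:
$L = - \frac{85}{3}$ ($L = 4 + \frac{-17076 - -16979}{3} = 4 + \frac{-17076 + 16979}{3} = 4 + \frac{1}{3} \left(-97\right) = 4 - \frac{97}{3} = - \frac{85}{3} \approx -28.333$)
$\frac{1}{G{\left(47,\left(-3\right) 10 \right)} + L} = \frac{1}{32 \left(\left(-3\right) 10\right) - \frac{85}{3}} = \frac{1}{32 \left(-30\right) - \frac{85}{3}} = \frac{1}{-960 - \frac{85}{3}} = \frac{1}{- \frac{2965}{3}} = - \frac{3}{2965}$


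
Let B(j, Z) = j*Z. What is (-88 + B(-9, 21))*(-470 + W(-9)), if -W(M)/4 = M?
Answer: 120218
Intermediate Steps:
B(j, Z) = Z*j
W(M) = -4*M
(-88 + B(-9, 21))*(-470 + W(-9)) = (-88 + 21*(-9))*(-470 - 4*(-9)) = (-88 - 189)*(-470 + 36) = -277*(-434) = 120218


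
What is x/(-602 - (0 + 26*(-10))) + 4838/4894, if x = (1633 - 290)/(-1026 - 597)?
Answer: 1345990975/1358246502 ≈ 0.99098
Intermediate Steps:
x = -1343/1623 (x = 1343/(-1623) = 1343*(-1/1623) = -1343/1623 ≈ -0.82748)
x/(-602 - (0 + 26*(-10))) + 4838/4894 = -1343/(1623*(-602 - (0 + 26*(-10)))) + 4838/4894 = -1343/(1623*(-602 - (0 - 260))) + 4838*(1/4894) = -1343/(1623*(-602 - 1*(-260))) + 2419/2447 = -1343/(1623*(-602 + 260)) + 2419/2447 = -1343/1623/(-342) + 2419/2447 = -1343/1623*(-1/342) + 2419/2447 = 1343/555066 + 2419/2447 = 1345990975/1358246502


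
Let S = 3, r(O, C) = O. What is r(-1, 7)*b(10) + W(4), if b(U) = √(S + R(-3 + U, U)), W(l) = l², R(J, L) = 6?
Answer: 13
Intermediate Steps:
b(U) = 3 (b(U) = √(3 + 6) = √9 = 3)
r(-1, 7)*b(10) + W(4) = -1*3 + 4² = -3 + 16 = 13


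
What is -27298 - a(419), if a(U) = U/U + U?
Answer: -27718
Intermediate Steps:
a(U) = 1 + U
-27298 - a(419) = -27298 - (1 + 419) = -27298 - 1*420 = -27298 - 420 = -27718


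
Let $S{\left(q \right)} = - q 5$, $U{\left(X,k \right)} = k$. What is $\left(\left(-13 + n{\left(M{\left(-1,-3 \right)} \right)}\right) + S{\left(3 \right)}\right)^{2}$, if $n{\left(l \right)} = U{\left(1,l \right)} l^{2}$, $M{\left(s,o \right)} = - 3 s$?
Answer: $1$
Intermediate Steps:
$n{\left(l \right)} = l^{3}$ ($n{\left(l \right)} = l l^{2} = l^{3}$)
$S{\left(q \right)} = - 5 q$
$\left(\left(-13 + n{\left(M{\left(-1,-3 \right)} \right)}\right) + S{\left(3 \right)}\right)^{2} = \left(\left(-13 + \left(\left(-3\right) \left(-1\right)\right)^{3}\right) - 15\right)^{2} = \left(\left(-13 + 3^{3}\right) - 15\right)^{2} = \left(\left(-13 + 27\right) - 15\right)^{2} = \left(14 - 15\right)^{2} = \left(-1\right)^{2} = 1$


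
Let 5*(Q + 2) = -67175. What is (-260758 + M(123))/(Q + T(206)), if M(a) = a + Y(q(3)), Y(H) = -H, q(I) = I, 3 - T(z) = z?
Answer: 130319/6820 ≈ 19.108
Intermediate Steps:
T(z) = 3 - z
Q = -13437 (Q = -2 + (⅕)*(-67175) = -2 - 13435 = -13437)
M(a) = -3 + a (M(a) = a - 1*3 = a - 3 = -3 + a)
(-260758 + M(123))/(Q + T(206)) = (-260758 + (-3 + 123))/(-13437 + (3 - 1*206)) = (-260758 + 120)/(-13437 + (3 - 206)) = -260638/(-13437 - 203) = -260638/(-13640) = -260638*(-1/13640) = 130319/6820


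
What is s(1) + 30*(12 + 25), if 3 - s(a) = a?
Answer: 1112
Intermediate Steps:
s(a) = 3 - a
s(1) + 30*(12 + 25) = (3 - 1*1) + 30*(12 + 25) = (3 - 1) + 30*37 = 2 + 1110 = 1112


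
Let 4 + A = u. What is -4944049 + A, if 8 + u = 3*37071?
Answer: -4832848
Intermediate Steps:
u = 111205 (u = -8 + 3*37071 = -8 + 111213 = 111205)
A = 111201 (A = -4 + 111205 = 111201)
-4944049 + A = -4944049 + 111201 = -4832848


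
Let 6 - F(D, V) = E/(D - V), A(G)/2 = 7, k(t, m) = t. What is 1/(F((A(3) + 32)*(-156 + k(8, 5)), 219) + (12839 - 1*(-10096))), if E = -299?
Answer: 7027/161206108 ≈ 4.3590e-5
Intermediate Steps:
A(G) = 14 (A(G) = 2*7 = 14)
F(D, V) = 6 + 299/(D - V) (F(D, V) = 6 - (-299)/(D - V) = 6 + 299/(D - V))
1/(F((A(3) + 32)*(-156 + k(8, 5)), 219) + (12839 - 1*(-10096))) = 1/((299 - 6*219 + 6*((14 + 32)*(-156 + 8)))/((14 + 32)*(-156 + 8) - 1*219) + (12839 - 1*(-10096))) = 1/((299 - 1314 + 6*(46*(-148)))/(46*(-148) - 219) + (12839 + 10096)) = 1/((299 - 1314 + 6*(-6808))/(-6808 - 219) + 22935) = 1/((299 - 1314 - 40848)/(-7027) + 22935) = 1/(-1/7027*(-41863) + 22935) = 1/(41863/7027 + 22935) = 1/(161206108/7027) = 7027/161206108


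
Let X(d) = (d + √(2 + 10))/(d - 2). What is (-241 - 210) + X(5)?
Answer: -1348/3 + 2*√3/3 ≈ -448.18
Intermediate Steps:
X(d) = (d + 2*√3)/(-2 + d) (X(d) = (d + √12)/(-2 + d) = (d + 2*√3)/(-2 + d))
(-241 - 210) + X(5) = (-241 - 210) + (5 + 2*√3)/(-2 + 5) = -451 + (5 + 2*√3)/3 = -451 + (5/3 + 2*√3/3) = -1348/3 + 2*√3/3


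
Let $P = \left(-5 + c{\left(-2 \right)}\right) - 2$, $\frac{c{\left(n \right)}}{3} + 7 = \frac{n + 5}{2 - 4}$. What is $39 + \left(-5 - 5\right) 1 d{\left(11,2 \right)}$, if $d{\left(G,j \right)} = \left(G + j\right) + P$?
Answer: $234$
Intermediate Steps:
$c{\left(n \right)} = - \frac{57}{2} - \frac{3 n}{2}$ ($c{\left(n \right)} = -21 + 3 \frac{n + 5}{2 - 4} = -21 + 3 \frac{5 + n}{-2} = -21 + 3 \left(5 + n\right) \left(- \frac{1}{2}\right) = -21 + 3 \left(- \frac{5}{2} - \frac{n}{2}\right) = -21 - \left(\frac{15}{2} + \frac{3 n}{2}\right) = - \frac{57}{2} - \frac{3 n}{2}$)
$P = - \frac{65}{2}$ ($P = \left(-5 - \frac{51}{2}\right) - 2 = - \frac{61}{2} - 2 = - \frac{65}{2} \approx -32.5$)
$d{\left(G,j \right)} = - \frac{65}{2} + G + j$ ($d{\left(G,j \right)} = \left(G + j\right) - \frac{65}{2} = - \frac{65}{2} + G + j$)
$39 + \left(-5 - 5\right) 1 d{\left(11,2 \right)} = 39 + \left(-5 - 5\right) 1 \left(- \frac{65}{2} + 11 + 2\right) = 39 + \left(-10\right) 1 \left(- \frac{39}{2}\right) = 39 - -195 = 39 + 195 = 234$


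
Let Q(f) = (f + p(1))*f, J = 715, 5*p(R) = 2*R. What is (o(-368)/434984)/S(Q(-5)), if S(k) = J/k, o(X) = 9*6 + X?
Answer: -3611/155506780 ≈ -2.3221e-5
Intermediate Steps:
p(R) = 2*R/5 (p(R) = (2*R)/5 = 2*R/5)
o(X) = 54 + X
Q(f) = f*(2/5 + f) (Q(f) = (f + (2/5)*1)*f = (f + 2/5)*f = (2/5 + f)*f = f*(2/5 + f))
S(k) = 715/k
(o(-368)/434984)/S(Q(-5)) = ((54 - 368)/434984)/((715/(((1/5)*(-5)*(2 + 5*(-5)))))) = (-314*1/434984)/((715/(((1/5)*(-5)*(2 - 25))))) = -157/(217492*(715/(((1/5)*(-5)*(-23))))) = -157/(217492*(715/23)) = -157/(217492*(715*(1/23))) = -157/(217492*715/23) = -157/217492*23/715 = -3611/155506780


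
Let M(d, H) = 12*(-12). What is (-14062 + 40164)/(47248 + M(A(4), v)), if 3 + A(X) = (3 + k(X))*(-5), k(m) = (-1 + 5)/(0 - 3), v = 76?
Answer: 13051/23552 ≈ 0.55414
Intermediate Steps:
k(m) = -4/3 (k(m) = 4/(-3) = 4*(-⅓) = -4/3)
A(X) = -34/3 (A(X) = -3 + (3 - 4/3)*(-5) = -3 + (5/3)*(-5) = -3 - 25/3 = -34/3)
M(d, H) = -144
(-14062 + 40164)/(47248 + M(A(4), v)) = (-14062 + 40164)/(47248 - 144) = 26102/47104 = 26102*(1/47104) = 13051/23552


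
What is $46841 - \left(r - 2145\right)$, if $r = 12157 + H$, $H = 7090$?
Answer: $29739$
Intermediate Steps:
$r = 19247$ ($r = 12157 + 7090 = 19247$)
$46841 - \left(r - 2145\right) = 46841 - \left(19247 - 2145\right) = 46841 - 17102 = 29739$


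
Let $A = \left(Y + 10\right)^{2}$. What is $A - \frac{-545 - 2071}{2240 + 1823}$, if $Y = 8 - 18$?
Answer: $\frac{2616}{4063} \approx 0.64386$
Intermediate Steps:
$Y = -10$ ($Y = 8 - 18 = -10$)
$A = 0$ ($A = \left(-10 + 10\right)^{2} = 0^{2} = 0$)
$A - \frac{-545 - 2071}{2240 + 1823} = 0 - \frac{-545 - 2071}{2240 + 1823} = 0 - - \frac{2616}{4063} = 0 + \frac{2616}{4063} = \frac{2616}{4063}$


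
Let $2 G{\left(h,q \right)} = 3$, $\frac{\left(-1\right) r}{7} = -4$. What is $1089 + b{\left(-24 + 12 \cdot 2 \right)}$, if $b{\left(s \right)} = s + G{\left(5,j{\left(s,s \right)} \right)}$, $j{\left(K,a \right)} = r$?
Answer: $\frac{2181}{2} \approx 1090.5$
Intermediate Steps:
$r = 28$ ($r = \left(-7\right) \left(-4\right) = 28$)
$j{\left(K,a \right)} = 28$
$G{\left(h,q \right)} = \frac{3}{2}$ ($G{\left(h,q \right)} = \frac{1}{2} \cdot 3 = \frac{3}{2}$)
$b{\left(s \right)} = \frac{3}{2} + s$ ($b{\left(s \right)} = s + \frac{3}{2} = \frac{3}{2} + s$)
$1089 + b{\left(-24 + 12 \cdot 2 \right)} = 1089 + \left(\frac{3}{2} + \left(-24 + 12 \cdot 2\right)\right) = 1089 + \left(\frac{3}{2} + \left(-24 + 24\right)\right) = 1089 + \left(\frac{3}{2} + 0\right) = 1089 + \frac{3}{2} = \frac{2181}{2}$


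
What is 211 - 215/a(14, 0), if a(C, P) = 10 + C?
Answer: 4849/24 ≈ 202.04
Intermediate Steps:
211 - 215/a(14, 0) = 211 - 215/(10 + 14) = 211 - 215/24 = 4849/24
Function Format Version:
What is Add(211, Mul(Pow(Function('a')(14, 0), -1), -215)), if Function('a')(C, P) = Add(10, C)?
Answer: Rational(4849, 24) ≈ 202.04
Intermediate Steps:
Add(211, Mul(Pow(Function('a')(14, 0), -1), -215)) = Add(211, Mul(Pow(Add(10, 14), -1), -215)) = Add(211, Mul(Pow(24, -1), -215)) = Add(211, Mul(Rational(1, 24), -215)) = Add(211, Rational(-215, 24)) = Rational(4849, 24)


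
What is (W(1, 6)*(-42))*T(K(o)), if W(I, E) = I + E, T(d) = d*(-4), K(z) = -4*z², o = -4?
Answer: -75264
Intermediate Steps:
T(d) = -4*d
W(I, E) = E + I
(W(1, 6)*(-42))*T(K(o)) = ((6 + 1)*(-42))*(-(-16)*(-4)²) = (7*(-42))*(-(-16)*16) = -(-1176)*(-64) = -294*256 = -75264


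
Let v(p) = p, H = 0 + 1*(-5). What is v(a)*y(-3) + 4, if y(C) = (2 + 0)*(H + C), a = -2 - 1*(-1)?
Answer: 20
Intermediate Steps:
a = -1 (a = -2 + 1 = -1)
H = -5 (H = 0 - 5 = -5)
y(C) = -10 + 2*C (y(C) = (2 + 0)*(-5 + C) = 2*(-5 + C) = -10 + 2*C)
v(a)*y(-3) + 4 = -(-10 + 2*(-3)) + 4 = -(-10 - 6) + 4 = -1*(-16) + 4 = 16 + 4 = 20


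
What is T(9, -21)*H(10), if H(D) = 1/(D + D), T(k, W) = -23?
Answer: -23/20 ≈ -1.1500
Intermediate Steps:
H(D) = 1/(2*D)
T(9, -21)*H(10) = -23/(2*10) = -23*1/20 = -23/20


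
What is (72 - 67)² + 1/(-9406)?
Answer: 235149/9406 ≈ 25.000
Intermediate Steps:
(72 - 67)² + 1/(-9406) = 5² - 1/9406 = 25 - 1/9406 = 235149/9406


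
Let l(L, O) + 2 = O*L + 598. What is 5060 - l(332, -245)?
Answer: 85804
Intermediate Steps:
l(L, O) = 596 + L*O (l(L, O) = -2 + (O*L + 598) = -2 + (L*O + 598) = -2 + (598 + L*O) = 596 + L*O)
5060 - l(332, -245) = 5060 - (596 + 332*(-245)) = 5060 - (596 - 81340) = 5060 - 1*(-80744) = 5060 + 80744 = 85804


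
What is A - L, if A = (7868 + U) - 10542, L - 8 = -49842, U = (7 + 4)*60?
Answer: 47820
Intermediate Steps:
U = 660 (U = 11*60 = 660)
L = -49834 (L = 8 - 49842 = -49834)
A = -2014 (A = (7868 + 660) - 10542 = 8528 - 10542 = -2014)
A - L = -2014 - 1*(-49834) = -2014 + 49834 = 47820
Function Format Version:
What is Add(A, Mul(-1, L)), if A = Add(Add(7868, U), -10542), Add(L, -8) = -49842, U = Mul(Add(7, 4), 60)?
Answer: 47820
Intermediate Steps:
U = 660 (U = Mul(11, 60) = 660)
L = -49834 (L = Add(8, -49842) = -49834)
A = -2014 (A = Add(Add(7868, 660), -10542) = Add(8528, -10542) = -2014)
Add(A, Mul(-1, L)) = Add(-2014, Mul(-1, -49834)) = Add(-2014, 49834) = 47820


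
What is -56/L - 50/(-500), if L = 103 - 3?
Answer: -23/50 ≈ -0.46000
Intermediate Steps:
L = 100
-56/L - 50/(-500) = -56/100 - 50/(-500) = -56*1/100 - 50*(-1/500) = -14/25 + ⅒ = -23/50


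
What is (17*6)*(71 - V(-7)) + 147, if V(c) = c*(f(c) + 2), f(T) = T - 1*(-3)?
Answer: 5961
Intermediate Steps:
f(T) = 3 + T (f(T) = T + 3 = 3 + T)
V(c) = c*(5 + c) (V(c) = c*((3 + c) + 2) = c*(5 + c))
(17*6)*(71 - V(-7)) + 147 = (17*6)*(71 - (-7)*(5 - 7)) + 147 = 102*(71 - (-7)*(-2)) + 147 = 102*(71 - 1*14) + 147 = 102*(71 - 14) + 147 = 102*57 + 147 = 5814 + 147 = 5961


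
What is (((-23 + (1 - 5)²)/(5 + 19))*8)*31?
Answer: -217/3 ≈ -72.333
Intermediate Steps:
(((-23 + (1 - 5)²)/(5 + 19))*8)*31 = (((-23 + (-4)²)/24)*8)*31 = (((-23 + 16)*(1/24))*8)*31 = (-7*1/24*8)*31 = -7/24*8*31 = -7/3*31 = -217/3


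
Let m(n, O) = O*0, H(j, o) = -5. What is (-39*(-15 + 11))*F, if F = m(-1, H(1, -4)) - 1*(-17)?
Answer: 2652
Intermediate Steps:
m(n, O) = 0
F = 17 (F = 0 - 1*(-17) = 0 + 17 = 17)
(-39*(-15 + 11))*F = -39*(-15 + 11)*17 = -39*(-4)*17 = 156*17 = 2652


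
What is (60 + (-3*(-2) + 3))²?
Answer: 4761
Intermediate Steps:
(60 + (-3*(-2) + 3))² = (60 + (6 + 3))² = (60 + 9)² = 69² = 4761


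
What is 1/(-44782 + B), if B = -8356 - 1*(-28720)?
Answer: -1/24418 ≈ -4.0953e-5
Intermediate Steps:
B = 20364 (B = -8356 + 28720 = 20364)
1/(-44782 + B) = 1/(-44782 + 20364) = 1/(-24418) = -1/24418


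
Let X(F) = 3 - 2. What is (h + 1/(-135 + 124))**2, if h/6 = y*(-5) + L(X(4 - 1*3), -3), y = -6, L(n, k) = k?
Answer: 3171961/121 ≈ 26215.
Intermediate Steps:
X(F) = 1
h = 162 (h = 6*(-6*(-5) - 3) = 6*(30 - 3) = 6*27 = 162)
(h + 1/(-135 + 124))**2 = (162 + 1/(-135 + 124))**2 = (162 + 1/(-11))**2 = (162 - 1/11)**2 = (1781/11)**2 = 3171961/121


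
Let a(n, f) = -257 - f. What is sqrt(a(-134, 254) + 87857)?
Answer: sqrt(87346) ≈ 295.54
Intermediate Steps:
sqrt(a(-134, 254) + 87857) = sqrt((-257 - 1*254) + 87857) = sqrt((-257 - 254) + 87857) = sqrt(-511 + 87857) = sqrt(87346)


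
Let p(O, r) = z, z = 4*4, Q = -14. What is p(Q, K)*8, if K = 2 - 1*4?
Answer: 128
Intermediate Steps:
z = 16
K = -2 (K = 2 - 4 = -2)
p(O, r) = 16
p(Q, K)*8 = 16*8 = 128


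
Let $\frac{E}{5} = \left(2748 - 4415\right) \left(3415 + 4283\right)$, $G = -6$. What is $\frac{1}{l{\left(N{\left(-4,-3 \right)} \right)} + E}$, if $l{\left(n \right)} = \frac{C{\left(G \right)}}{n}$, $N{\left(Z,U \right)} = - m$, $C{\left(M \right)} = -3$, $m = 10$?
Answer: $- \frac{10}{641628297} \approx -1.5585 \cdot 10^{-8}$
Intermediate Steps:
$N{\left(Z,U \right)} = -10$ ($N{\left(Z,U \right)} = \left(-1\right) 10 = -10$)
$l{\left(n \right)} = - \frac{3}{n}$
$E = -64162830$ ($E = 5 \left(2748 - 4415\right) \left(3415 + 4283\right) = 5 \left(\left(-1667\right) 7698\right) = 5 \left(-12832566\right) = -64162830$)
$\frac{1}{l{\left(N{\left(-4,-3 \right)} \right)} + E} = \frac{1}{- \frac{3}{-10} - 64162830} = \frac{1}{\left(-3\right) \left(- \frac{1}{10}\right) - 64162830} = \frac{1}{\frac{3}{10} - 64162830} = \frac{1}{- \frac{641628297}{10}} = - \frac{10}{641628297}$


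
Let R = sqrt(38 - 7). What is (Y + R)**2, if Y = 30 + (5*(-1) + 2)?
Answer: (27 + sqrt(31))**2 ≈ 1060.7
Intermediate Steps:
Y = 27 (Y = 30 + (-5 + 2) = 30 - 3 = 27)
R = sqrt(31) ≈ 5.5678
(Y + R)**2 = (27 + sqrt(31))**2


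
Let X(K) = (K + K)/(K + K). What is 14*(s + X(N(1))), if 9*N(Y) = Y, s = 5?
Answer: 84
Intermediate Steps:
N(Y) = Y/9
X(K) = 1 (X(K) = (2*K)/((2*K)) = (2*K)*(1/(2*K)) = 1)
14*(s + X(N(1))) = 14*(5 + 1) = 14*6 = 84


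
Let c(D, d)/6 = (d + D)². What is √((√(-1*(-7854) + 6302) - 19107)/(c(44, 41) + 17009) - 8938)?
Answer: √(-32564154257791 + 120718*√3539)/60359 ≈ 94.543*I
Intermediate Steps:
c(D, d) = 6*(D + d)² (c(D, d) = 6*(d + D)² = 6*(D + d)²)
√((√(-1*(-7854) + 6302) - 19107)/(c(44, 41) + 17009) - 8938) = √((√(-1*(-7854) + 6302) - 19107)/(6*(44 + 41)² + 17009) - 8938) = √((√(7854 + 6302) - 19107)/(6*85² + 17009) - 8938) = √((√14156 - 19107)/(6*7225 + 17009) - 8938) = √((2*√3539 - 19107)/(43350 + 17009) - 8938) = √((-19107 + 2*√3539)/60359 - 8938) = √((-19107 + 2*√3539)*(1/60359) - 8938) = √((-19107/60359 + 2*√3539/60359) - 8938) = √(-539507849/60359 + 2*√3539/60359)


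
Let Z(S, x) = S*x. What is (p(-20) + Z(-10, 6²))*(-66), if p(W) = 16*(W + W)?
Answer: 66000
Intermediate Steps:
p(W) = 32*W (p(W) = 16*(2*W) = 32*W)
(p(-20) + Z(-10, 6²))*(-66) = (32*(-20) - 10*6²)*(-66) = (-640 - 10*36)*(-66) = (-640 - 360)*(-66) = -1000*(-66) = 66000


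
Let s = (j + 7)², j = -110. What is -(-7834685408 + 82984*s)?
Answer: 6954308152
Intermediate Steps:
s = 10609 (s = (-110 + 7)² = (-103)² = 10609)
-(-7834685408 + 82984*s) = -82984/(1/(10609 - 94412)) = -82984/(1/(-83803)) = -82984/(-1/83803) = -82984*(-83803) = 6954308152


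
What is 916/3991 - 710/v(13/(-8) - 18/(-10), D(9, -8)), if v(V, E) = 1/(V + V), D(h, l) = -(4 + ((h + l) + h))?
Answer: -1981695/7982 ≈ -248.27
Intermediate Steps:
D(h, l) = -4 - l - 2*h (D(h, l) = -(4 + (l + 2*h)) = -(4 + l + 2*h) = -4 - l - 2*h)
v(V, E) = 1/(2*V)
916/3991 - 710/v(13/(-8) - 18/(-10), D(9, -8)) = 916/3991 - 710/(1/(2*(13/(-8) - 18/(-10)))) = 916*(1/3991) - 710/(1/(2*(13*(-⅛) - 18*(-⅒)))) = 916/3991 - 710/(1/(2*(-13/8 + 9/5))) = 916/3991 - 710/(1/(2*(7/40))) = 916/3991 - 710/((½)*(40/7)) = 916/3991 - 710/20/7 = 916/3991 - 710*7/20 = 916/3991 - 497/2 = -1981695/7982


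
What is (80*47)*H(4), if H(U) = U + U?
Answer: 30080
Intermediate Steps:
H(U) = 2*U
(80*47)*H(4) = (80*47)*(2*4) = 3760*8 = 30080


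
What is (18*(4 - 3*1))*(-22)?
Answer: -396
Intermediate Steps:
(18*(4 - 3*1))*(-22) = (18*(4 - 3))*(-22) = (18*1)*(-22) = 18*(-22) = -396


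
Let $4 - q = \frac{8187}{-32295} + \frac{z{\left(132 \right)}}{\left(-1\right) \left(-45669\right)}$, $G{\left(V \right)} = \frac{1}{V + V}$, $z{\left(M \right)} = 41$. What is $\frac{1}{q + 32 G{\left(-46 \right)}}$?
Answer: $\frac{11307416055}{44153004668} \approx 0.2561$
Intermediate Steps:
$G{\left(V \right)} = \frac{1}{2 V}$
$q = \frac{2090696476}{491626785}$ ($q = 4 - \left(\frac{8187}{-32295} + \frac{41}{\left(-1\right) \left(-45669\right)}\right) = 4 - \left(8187 \left(- \frac{1}{32295}\right) + \frac{41}{45669}\right) = 4 - \left(- \frac{2729}{10765} + 41 \cdot \frac{1}{45669}\right) = 4 - \left(- \frac{2729}{10765} + \frac{41}{45669}\right) = 4 - - \frac{124189336}{491626785} = 4 + \frac{124189336}{491626785} = \frac{2090696476}{491626785} \approx 4.2526$)
$\frac{1}{q + 32 G{\left(-46 \right)}} = \frac{1}{\frac{2090696476}{491626785} + 32 \frac{1}{2 \left(-46\right)}} = \frac{1}{\frac{2090696476}{491626785} + 32 \cdot \frac{1}{2} \left(- \frac{1}{46}\right)} = \frac{1}{\frac{2090696476}{491626785} + 32 \left(- \frac{1}{92}\right)} = \frac{1}{\frac{2090696476}{491626785} - \frac{8}{23}} = \frac{1}{\frac{44153004668}{11307416055}} = \frac{11307416055}{44153004668}$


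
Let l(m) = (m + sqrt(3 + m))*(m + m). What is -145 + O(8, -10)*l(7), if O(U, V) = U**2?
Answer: 6127 + 896*sqrt(10) ≈ 8960.4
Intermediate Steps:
l(m) = 2*m*(m + sqrt(3 + m)) (l(m) = (m + sqrt(3 + m))*(2*m) = 2*m*(m + sqrt(3 + m)))
-145 + O(8, -10)*l(7) = -145 + 8**2*(2*7*(7 + sqrt(3 + 7))) = -145 + 64*(2*7*(7 + sqrt(10))) = -145 + 64*(98 + 14*sqrt(10)) = -145 + (6272 + 896*sqrt(10)) = 6127 + 896*sqrt(10)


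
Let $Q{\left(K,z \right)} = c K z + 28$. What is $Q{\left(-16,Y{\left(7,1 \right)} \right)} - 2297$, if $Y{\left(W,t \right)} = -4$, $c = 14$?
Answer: $-1373$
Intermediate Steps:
$Q{\left(K,z \right)} = 28 + 14 K z$ ($Q{\left(K,z \right)} = 14 K z + 28 = 28 + 14 K z$)
$Q{\left(-16,Y{\left(7,1 \right)} \right)} - 2297 = \left(28 + 14 \left(-16\right) \left(-4\right)\right) - 2297 = \left(28 + 896\right) - 2297 = 924 - 2297 = -1373$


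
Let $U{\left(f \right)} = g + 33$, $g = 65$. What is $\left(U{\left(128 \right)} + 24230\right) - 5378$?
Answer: $18950$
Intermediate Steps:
$U{\left(f \right)} = 98$ ($U{\left(f \right)} = 65 + 33 = 98$)
$\left(U{\left(128 \right)} + 24230\right) - 5378 = \left(98 + 24230\right) - 5378 = 24328 - 5378 = 18950$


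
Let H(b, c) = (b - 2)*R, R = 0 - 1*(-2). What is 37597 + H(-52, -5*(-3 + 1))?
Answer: 37489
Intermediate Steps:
R = 2 (R = 0 + 2 = 2)
H(b, c) = -4 + 2*b (H(b, c) = (b - 2)*2 = (-2 + b)*2 = -4 + 2*b)
37597 + H(-52, -5*(-3 + 1)) = 37597 + (-4 + 2*(-52)) = 37597 + (-4 - 104) = 37597 - 108 = 37489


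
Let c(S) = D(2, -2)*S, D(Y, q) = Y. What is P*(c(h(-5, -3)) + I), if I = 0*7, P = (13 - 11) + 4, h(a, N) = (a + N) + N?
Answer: -132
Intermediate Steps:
h(a, N) = a + 2*N (h(a, N) = (N + a) + N = a + 2*N)
c(S) = 2*S
P = 6 (P = 2 + 4 = 6)
I = 0
P*(c(h(-5, -3)) + I) = 6*(2*(-5 + 2*(-3)) + 0) = 6*(2*(-5 - 6) + 0) = 6*(2*(-11) + 0) = 6*(-22 + 0) = 6*(-22) = -132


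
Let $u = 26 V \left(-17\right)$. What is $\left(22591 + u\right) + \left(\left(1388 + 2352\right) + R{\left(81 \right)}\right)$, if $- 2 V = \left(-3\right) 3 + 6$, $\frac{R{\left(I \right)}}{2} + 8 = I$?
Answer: $25814$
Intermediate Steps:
$R{\left(I \right)} = -16 + 2 I$
$V = \frac{3}{2}$ ($V = - \frac{\left(-3\right) 3 + 6}{2} = - \frac{-9 + 6}{2} = \left(- \frac{1}{2}\right) \left(-3\right) = \frac{3}{2} \approx 1.5$)
$u = -663$ ($u = 26 \cdot \frac{3}{2} \left(-17\right) = 39 \left(-17\right) = -663$)
$\left(22591 + u\right) + \left(\left(1388 + 2352\right) + R{\left(81 \right)}\right) = \left(22591 - 663\right) + \left(\left(1388 + 2352\right) + \left(-16 + 2 \cdot 81\right)\right) = 21928 + \left(3740 + \left(-16 + 162\right)\right) = 21928 + \left(3740 + 146\right) = 21928 + 3886 = 25814$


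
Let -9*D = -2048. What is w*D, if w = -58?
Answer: -118784/9 ≈ -13198.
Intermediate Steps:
D = 2048/9 (D = -⅑*(-2048) = 2048/9 ≈ 227.56)
w*D = -58*2048/9 = -118784/9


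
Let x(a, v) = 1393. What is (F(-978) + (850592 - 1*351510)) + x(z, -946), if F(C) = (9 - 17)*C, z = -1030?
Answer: 508299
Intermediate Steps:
F(C) = -8*C
(F(-978) + (850592 - 1*351510)) + x(z, -946) = (-8*(-978) + (850592 - 1*351510)) + 1393 = (7824 + (850592 - 351510)) + 1393 = (7824 + 499082) + 1393 = 506906 + 1393 = 508299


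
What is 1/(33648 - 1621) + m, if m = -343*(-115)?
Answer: 1263305016/32027 ≈ 39445.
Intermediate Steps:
m = 39445
1/(33648 - 1621) + m = 1/(33648 - 1621) + 39445 = 1/32027 + 39445 = 1263305016/32027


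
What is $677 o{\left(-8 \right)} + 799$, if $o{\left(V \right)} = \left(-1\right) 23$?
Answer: $-14772$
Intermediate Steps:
$o{\left(V \right)} = -23$
$677 o{\left(-8 \right)} + 799 = 677 \left(-23\right) + 799 = -15571 + 799 = -14772$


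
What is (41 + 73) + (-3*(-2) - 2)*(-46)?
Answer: -70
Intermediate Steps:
(41 + 73) + (-3*(-2) - 2)*(-46) = 114 + (6 - 2)*(-46) = 114 + 4*(-46) = 114 - 184 = -70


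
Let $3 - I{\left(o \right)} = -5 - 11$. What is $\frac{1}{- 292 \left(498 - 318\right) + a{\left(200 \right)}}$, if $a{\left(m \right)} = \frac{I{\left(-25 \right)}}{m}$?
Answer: $- \frac{200}{10511981} \approx -1.9026 \cdot 10^{-5}$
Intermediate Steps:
$I{\left(o \right)} = 19$ ($I{\left(o \right)} = 3 - \left(-5 - 11\right) = 3 - -16 = 3 + 16 = 19$)
$a{\left(m \right)} = \frac{19}{m}$
$\frac{1}{- 292 \left(498 - 318\right) + a{\left(200 \right)}} = \frac{1}{- 292 \left(498 - 318\right) + \frac{19}{200}} = \frac{1}{\left(-292\right) 180 + 19 \cdot \frac{1}{200}} = \frac{1}{-52560 + \frac{19}{200}} = \frac{1}{- \frac{10511981}{200}} = - \frac{200}{10511981}$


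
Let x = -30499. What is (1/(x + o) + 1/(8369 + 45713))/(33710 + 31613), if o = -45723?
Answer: 5535/67319241549973 ≈ 8.2220e-11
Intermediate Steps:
(1/(x + o) + 1/(8369 + 45713))/(33710 + 31613) = (1/(-30499 - 45723) + 1/(8369 + 45713))/(33710 + 31613) = (1/(-76222) + 1/54082)/65323 = (-1/76222 + 1/54082)*(1/65323) = (5535/1030559551)*(1/65323) = 5535/67319241549973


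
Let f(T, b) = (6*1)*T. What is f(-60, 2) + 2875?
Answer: 2515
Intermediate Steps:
f(T, b) = 6*T
f(-60, 2) + 2875 = 6*(-60) + 2875 = -360 + 2875 = 2515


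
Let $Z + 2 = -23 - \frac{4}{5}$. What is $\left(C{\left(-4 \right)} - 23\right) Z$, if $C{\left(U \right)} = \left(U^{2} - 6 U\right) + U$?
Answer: $- \frac{1677}{5} \approx -335.4$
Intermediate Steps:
$C{\left(U \right)} = U^{2} - 5 U$
$Z = - \frac{129}{5}$ ($Z = -2 - \left(23 + \frac{4}{5}\right) = -2 - \left(23 + 4 \cdot \frac{1}{5}\right) = -2 - \frac{119}{5} = - \frac{129}{5} \approx -25.8$)
$\left(C{\left(-4 \right)} - 23\right) Z = \left(- 4 \left(-5 - 4\right) - 23\right) \left(- \frac{129}{5}\right) = \left(\left(-4\right) \left(-9\right) - 23\right) \left(- \frac{129}{5}\right) = \left(36 - 23\right) \left(- \frac{129}{5}\right) = 13 \left(- \frac{129}{5}\right) = - \frac{1677}{5}$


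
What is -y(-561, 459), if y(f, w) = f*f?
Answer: -314721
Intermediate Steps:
y(f, w) = f**2
-y(-561, 459) = -1*(-561)**2 = -1*314721 = -314721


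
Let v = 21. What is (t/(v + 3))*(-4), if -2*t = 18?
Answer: 3/2 ≈ 1.5000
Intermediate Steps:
t = -9 (t = -½*18 = -9)
(t/(v + 3))*(-4) = -9/(21 + 3)*(-4) = -9/24*(-4) = -9*1/24*(-4) = -3/8*(-4) = 3/2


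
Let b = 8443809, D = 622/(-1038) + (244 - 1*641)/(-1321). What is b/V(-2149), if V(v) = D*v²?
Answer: -5789067006591/945752146388 ≈ -6.1211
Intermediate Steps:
D = -204788/685599 (D = 622*(-1/1038) + (244 - 641)*(-1/1321) = -311/519 - 397*(-1/1321) = -311/519 + 397/1321 = -204788/685599 ≈ -0.29870)
V(v) = -204788*v²/685599
b/V(-2149) = 8443809/((-204788/685599*(-2149)²)) = 8443809/((-204788/685599*4618201)) = 8443809/(-945752146388/685599) = 8443809*(-685599/945752146388) = -5789067006591/945752146388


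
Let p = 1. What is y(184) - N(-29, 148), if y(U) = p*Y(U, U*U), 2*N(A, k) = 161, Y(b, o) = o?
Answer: 67551/2 ≈ 33776.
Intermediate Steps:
N(A, k) = 161/2 (N(A, k) = (½)*161 = 161/2)
y(U) = U² (y(U) = 1*(U*U) = 1*U² = U²)
y(184) - N(-29, 148) = 184² - 1*161/2 = 33856 - 161/2 = 67551/2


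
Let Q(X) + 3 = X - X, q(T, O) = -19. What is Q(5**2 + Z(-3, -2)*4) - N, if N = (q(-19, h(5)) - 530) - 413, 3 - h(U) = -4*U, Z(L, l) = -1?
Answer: 959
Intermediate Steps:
h(U) = 3 + 4*U (h(U) = 3 - (-4)*U = 3 + 4*U)
N = -962 (N = (-19 - 530) - 413 = -549 - 413 = -962)
Q(X) = -3 (Q(X) = -3 + (X - X) = -3 + 0 = -3)
Q(5**2 + Z(-3, -2)*4) - N = -3 - 1*(-962) = -3 + 962 = 959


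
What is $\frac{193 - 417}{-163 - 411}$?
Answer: $\frac{16}{41} \approx 0.39024$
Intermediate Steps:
$\frac{193 - 417}{-163 - 411} = - \frac{224}{-574} = \left(-224\right) \left(- \frac{1}{574}\right) = \frac{16}{41}$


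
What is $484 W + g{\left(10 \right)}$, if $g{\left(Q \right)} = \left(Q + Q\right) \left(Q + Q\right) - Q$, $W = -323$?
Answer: $-155942$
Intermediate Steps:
$g{\left(Q \right)} = - Q + 4 Q^{2}$ ($g{\left(Q \right)} = 2 Q 2 Q - Q = 4 Q^{2} - Q = - Q + 4 Q^{2}$)
$484 W + g{\left(10 \right)} = 484 \left(-323\right) + 10 \left(-1 + 4 \cdot 10\right) = -156332 + 10 \left(-1 + 40\right) = -156332 + 10 \cdot 39 = -156332 + 390 = -155942$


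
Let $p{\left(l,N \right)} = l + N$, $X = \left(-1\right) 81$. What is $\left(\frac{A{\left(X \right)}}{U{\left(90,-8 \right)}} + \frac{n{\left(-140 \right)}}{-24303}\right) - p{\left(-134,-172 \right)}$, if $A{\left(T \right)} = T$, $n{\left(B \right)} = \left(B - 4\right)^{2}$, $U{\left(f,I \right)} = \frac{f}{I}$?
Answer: $\frac{12651606}{40505} \approx 312.35$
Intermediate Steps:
$X = -81$
$n{\left(B \right)} = \left(-4 + B\right)^{2}$
$p{\left(l,N \right)} = N + l$
$\left(\frac{A{\left(X \right)}}{U{\left(90,-8 \right)}} + \frac{n{\left(-140 \right)}}{-24303}\right) - p{\left(-134,-172 \right)} = \left(- \frac{81}{90 \frac{1}{-8}} + \frac{\left(-4 - 140\right)^{2}}{-24303}\right) - \left(-172 - 134\right) = \left(- \frac{81}{90 \left(- \frac{1}{8}\right)} + \left(-144\right)^{2} \left(- \frac{1}{24303}\right)\right) - -306 = \left(- \frac{81}{- \frac{45}{4}} + 20736 \left(- \frac{1}{24303}\right)\right) + 306 = \left(\left(-81\right) \left(- \frac{4}{45}\right) - \frac{6912}{8101}\right) + 306 = \left(\frac{36}{5} - \frac{6912}{8101}\right) + 306 = \frac{257076}{40505} + 306 = \frac{12651606}{40505}$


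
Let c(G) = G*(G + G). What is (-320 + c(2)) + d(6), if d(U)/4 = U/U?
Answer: -308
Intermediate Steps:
d(U) = 4 (d(U) = 4*(U/U) = 4*1 = 4)
c(G) = 2*G² (c(G) = G*(2*G) = 2*G²)
(-320 + c(2)) + d(6) = (-320 + 2*2²) + 4 = (-320 + 2*4) + 4 = (-320 + 8) + 4 = -312 + 4 = -308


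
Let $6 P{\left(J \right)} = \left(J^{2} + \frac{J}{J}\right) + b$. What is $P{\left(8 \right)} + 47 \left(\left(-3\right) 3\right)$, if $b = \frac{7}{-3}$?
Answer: $- \frac{3713}{9} \approx -412.56$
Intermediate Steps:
$b = - \frac{7}{3}$ ($b = 7 \left(- \frac{1}{3}\right) = - \frac{7}{3} \approx -2.3333$)
$P{\left(J \right)} = - \frac{2}{9} + \frac{J^{2}}{6}$ ($P{\left(J \right)} = \frac{\left(J^{2} + \frac{J}{J}\right) - \frac{7}{3}}{6} = \frac{\left(J^{2} + 1\right) - \frac{7}{3}}{6} = \frac{\left(1 + J^{2}\right) - \frac{7}{3}}{6} = \frac{- \frac{4}{3} + J^{2}}{6} = - \frac{2}{9} + \frac{J^{2}}{6}$)
$P{\left(8 \right)} + 47 \left(\left(-3\right) 3\right) = \left(- \frac{2}{9} + \frac{8^{2}}{6}\right) + 47 \left(\left(-3\right) 3\right) = \left(- \frac{2}{9} + \frac{1}{6} \cdot 64\right) + 47 \left(-9\right) = \left(- \frac{2}{9} + \frac{32}{3}\right) - 423 = \frac{94}{9} - 423 = - \frac{3713}{9}$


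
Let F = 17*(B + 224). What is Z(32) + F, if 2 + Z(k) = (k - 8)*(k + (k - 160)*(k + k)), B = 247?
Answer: -187835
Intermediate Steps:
Z(k) = -2 + (-8 + k)*(k + 2*k*(-160 + k)) (Z(k) = -2 + (k - 8)*(k + (k - 160)*(k + k)) = -2 + (-8 + k)*(k + (-160 + k)*(2*k)) = -2 + (-8 + k)*(k + 2*k*(-160 + k)))
F = 8007 (F = 17*(247 + 224) = 17*471 = 8007)
Z(32) + F = (-2 - 335*32² + 2*32³ + 2552*32) + 8007 = (-2 - 335*1024 + 2*32768 + 81664) + 8007 = (-2 - 343040 + 65536 + 81664) + 8007 = -195842 + 8007 = -187835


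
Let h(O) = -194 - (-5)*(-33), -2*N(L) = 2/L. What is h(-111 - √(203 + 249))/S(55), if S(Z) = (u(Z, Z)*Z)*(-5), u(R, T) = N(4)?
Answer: -1436/275 ≈ -5.2218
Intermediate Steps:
N(L) = -1/L
u(R, T) = -¼ (u(R, T) = -1/4 = -1*¼ = -¼)
S(Z) = 5*Z/4 (S(Z) = -Z/4*(-5) = 5*Z/4)
h(O) = -359 (h(O) = -194 - 1*165 = -194 - 165 = -359)
h(-111 - √(203 + 249))/S(55) = -359/((5/4)*55) = -359/275/4 = -359*4/275 = -1436/275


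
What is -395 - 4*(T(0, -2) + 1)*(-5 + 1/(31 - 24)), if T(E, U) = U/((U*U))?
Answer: -2697/7 ≈ -385.29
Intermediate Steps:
T(E, U) = 1/U (T(E, U) = U/(U²) = U/U² = 1/U)
-395 - 4*(T(0, -2) + 1)*(-5 + 1/(31 - 24)) = -395 - 4*(1/(-2) + 1)*(-5 + 1/(31 - 24)) = -395 - 4*(-½ + 1)*(-5 + 1/7) = -395 - 4*(½)*(-5 + ⅐) = -395 - 2*(-34)/7 = -395 - 1*(-68/7) = -395 + 68/7 = -2697/7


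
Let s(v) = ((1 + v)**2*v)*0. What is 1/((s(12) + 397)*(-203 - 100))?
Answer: -1/120291 ≈ -8.3132e-6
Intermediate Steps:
s(v) = 0 (s(v) = (v*(1 + v)**2)*0 = 0)
1/((s(12) + 397)*(-203 - 100)) = 1/((0 + 397)*(-203 - 100)) = 1/(397*(-303)) = 1/(-120291) = -1/120291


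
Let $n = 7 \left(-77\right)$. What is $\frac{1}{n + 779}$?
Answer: $\frac{1}{240} \approx 0.0041667$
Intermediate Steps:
$n = -539$
$\frac{1}{n + 779} = \frac{1}{-539 + 779} = \frac{1}{240}$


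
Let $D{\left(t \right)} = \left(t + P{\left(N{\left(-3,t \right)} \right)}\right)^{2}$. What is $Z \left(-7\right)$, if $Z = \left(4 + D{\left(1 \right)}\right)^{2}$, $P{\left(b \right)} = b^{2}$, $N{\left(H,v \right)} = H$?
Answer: $-75712$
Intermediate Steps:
$D{\left(t \right)} = \left(9 + t\right)^{2}$ ($D{\left(t \right)} = \left(t + \left(-3\right)^{2}\right)^{2} = \left(t + 9\right)^{2} = \left(9 + t\right)^{2}$)
$Z = 10816$ ($Z = \left(4 + \left(9 + 1\right)^{2}\right)^{2} = \left(4 + 10^{2}\right)^{2} = \left(4 + 100\right)^{2} = 104^{2} = 10816$)
$Z \left(-7\right) = 10816 \left(-7\right) = -75712$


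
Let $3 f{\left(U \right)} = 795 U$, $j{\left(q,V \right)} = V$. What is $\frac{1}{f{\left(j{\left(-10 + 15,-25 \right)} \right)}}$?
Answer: $- \frac{1}{6625} \approx -0.00015094$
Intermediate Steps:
$f{\left(U \right)} = 265 U$ ($f{\left(U \right)} = \frac{795 U}{3} = 265 U$)
$\frac{1}{f{\left(j{\left(-10 + 15,-25 \right)} \right)}} = \frac{1}{265 \left(-25\right)} = \frac{1}{-6625} = - \frac{1}{6625}$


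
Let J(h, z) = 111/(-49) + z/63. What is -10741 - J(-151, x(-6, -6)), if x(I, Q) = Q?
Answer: -1578580/147 ≈ -10739.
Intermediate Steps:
J(h, z) = -111/49 + z/63 (J(h, z) = 111*(-1/49) + z*(1/63) = -111/49 + z/63)
-10741 - J(-151, x(-6, -6)) = -10741 - (-111/49 + (1/63)*(-6)) = -10741 - (-111/49 - 2/21) = -10741 - 1*(-347/147) = -10741 + 347/147 = -1578580/147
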